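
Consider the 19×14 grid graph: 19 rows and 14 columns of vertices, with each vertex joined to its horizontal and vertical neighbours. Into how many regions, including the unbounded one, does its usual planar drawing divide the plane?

235

The grid has V = 19·14 = 266 vertices and E = 19·13 + 14·18 = 499 edges.
F = 2 − V + E = 2 − 266 + 499 = 235.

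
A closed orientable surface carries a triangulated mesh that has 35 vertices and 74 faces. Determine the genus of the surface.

2

Every face is a triangle, so 2E = 3·74 = 222, giving E = 111.
χ = V − E + F = 35 − 111 + 74 = -2.
For a closed orientable surface χ = 2 − 2g, so g = (2 − (-2))/2 = 2.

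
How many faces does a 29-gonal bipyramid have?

58

A bipyramid over an n-gon has 2n triangular faces and n + 2 vertices: V = 29 + 2 = 31, E = 3·29 = 87, F = 2·29 = 58.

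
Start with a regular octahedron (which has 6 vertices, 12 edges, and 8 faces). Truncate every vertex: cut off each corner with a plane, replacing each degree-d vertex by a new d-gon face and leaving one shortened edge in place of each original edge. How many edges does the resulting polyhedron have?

Truncation replaces each original edge-end by a new vertex, so V′ = 2E = 24.
Each original edge survives, and each old vertex of degree d contributes d new edges; summing degrees gives Σd = 2E, so E′ = E + 2E = 3E = 36.
Each original face survives and each original vertex becomes one new face: F′ = F + V = 14.

36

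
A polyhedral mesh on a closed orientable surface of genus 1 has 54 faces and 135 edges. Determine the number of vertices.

For a closed orientable surface of genus 1, χ = 2 − 2·1 = 0.
V = 0 + E − F = 0 + 135 − 54 = 81.

81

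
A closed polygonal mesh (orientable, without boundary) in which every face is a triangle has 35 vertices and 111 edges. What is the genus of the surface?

Every face is a triangle and each edge borders two faces, so 3F = 2·111, giving F = 74.
χ = V − E + F = 35 − 111 + 74 = -2.
For a closed orientable surface χ = 2 − 2g, so g = (2 − (-2))/2 = 2.

2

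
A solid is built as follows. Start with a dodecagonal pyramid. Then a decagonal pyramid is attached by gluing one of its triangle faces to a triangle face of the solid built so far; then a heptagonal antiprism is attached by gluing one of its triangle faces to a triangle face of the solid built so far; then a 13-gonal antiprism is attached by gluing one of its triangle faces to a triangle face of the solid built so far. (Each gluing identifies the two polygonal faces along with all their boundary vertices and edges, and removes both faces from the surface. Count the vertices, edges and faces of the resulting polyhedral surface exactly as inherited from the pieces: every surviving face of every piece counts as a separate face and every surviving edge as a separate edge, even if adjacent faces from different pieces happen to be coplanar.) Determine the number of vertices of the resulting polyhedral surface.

A dodecagonal pyramid: V=13, E=24, F=13.
Attach a decagonal pyramid (V=11, E=20, F=11) along a 3-gon: merge 3 vertices and 3 edges, delete both glued faces → V=21, E=41, F=22.
Attach a heptagonal antiprism (V=14, E=28, F=16) along a 3-gon: merge 3 vertices and 3 edges, delete both glued faces → V=32, E=66, F=36.
Attach a 13-gonal antiprism (V=26, E=52, F=28) along a 3-gon: merge 3 vertices and 3 edges, delete both glued faces → V=55, E=115, F=62.
Check: V − E + F = 55 − 115 + 62 = 2.

55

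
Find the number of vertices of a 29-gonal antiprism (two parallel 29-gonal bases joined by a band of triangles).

An antiprism on an n-gon has two n-gon caps and 2n triangles: V = 2·29 = 58, E = 4·29 = 116, F = 2·29 + 2 = 60.

58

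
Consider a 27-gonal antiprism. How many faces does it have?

56

An antiprism on an n-gon has two n-gon caps and 2n triangles: V = 2·27 = 54, E = 4·27 = 108, F = 2·27 + 2 = 56.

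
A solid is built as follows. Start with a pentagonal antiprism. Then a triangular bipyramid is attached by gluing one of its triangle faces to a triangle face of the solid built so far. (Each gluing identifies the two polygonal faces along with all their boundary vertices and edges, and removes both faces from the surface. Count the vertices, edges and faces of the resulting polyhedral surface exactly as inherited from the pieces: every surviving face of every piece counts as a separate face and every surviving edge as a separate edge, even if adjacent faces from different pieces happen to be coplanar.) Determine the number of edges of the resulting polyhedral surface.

A pentagonal antiprism: V=10, E=20, F=12.
Attach a triangular bipyramid (V=5, E=9, F=6) along a 3-gon: merge 3 vertices and 3 edges, delete both glued faces → V=12, E=26, F=16.
Check: V − E + F = 12 − 26 + 16 = 2.

26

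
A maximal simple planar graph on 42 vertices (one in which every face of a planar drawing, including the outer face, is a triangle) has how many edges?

In a plane triangulation 3F = 2E and V − E + F = 2, so E = 3V − 6 = 3·42 − 6 = 120.

120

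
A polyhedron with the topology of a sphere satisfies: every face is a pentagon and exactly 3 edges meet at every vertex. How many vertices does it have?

Each face has 5 edges and each edge borders two faces, so 2E = 5F.
Each vertex has degree 3, so 3V = 2E and hence V = 5F/3.
Euler: V − E + F = 2 ⇒ (5F/3) − (5F/2) + F = 2.
Multiply by 6: (10 − 15 + 6)F = 12, i.e. 1F = 12.
So F = 12, E = 5·12/2 = 30, V = 5·12/3 = 20.

20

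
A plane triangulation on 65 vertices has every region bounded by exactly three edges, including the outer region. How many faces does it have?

In a plane triangulation 3F = 2E and V − E + F = 2, so F = 2V − 4 = 2·65 − 4 = 126.

126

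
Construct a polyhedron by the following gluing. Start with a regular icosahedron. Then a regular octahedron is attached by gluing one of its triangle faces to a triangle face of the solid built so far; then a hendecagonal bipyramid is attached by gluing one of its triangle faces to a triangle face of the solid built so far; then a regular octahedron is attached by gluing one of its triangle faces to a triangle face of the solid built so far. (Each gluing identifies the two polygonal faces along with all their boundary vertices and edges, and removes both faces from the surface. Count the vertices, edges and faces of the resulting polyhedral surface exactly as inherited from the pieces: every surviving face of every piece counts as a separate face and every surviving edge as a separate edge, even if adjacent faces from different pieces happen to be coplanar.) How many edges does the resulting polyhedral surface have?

A regular icosahedron: V=12, E=30, F=20.
Attach a regular octahedron (V=6, E=12, F=8) along a 3-gon: merge 3 vertices and 3 edges, delete both glued faces → V=15, E=39, F=26.
Attach a hendecagonal bipyramid (V=13, E=33, F=22) along a 3-gon: merge 3 vertices and 3 edges, delete both glued faces → V=25, E=69, F=46.
Attach a regular octahedron (V=6, E=12, F=8) along a 3-gon: merge 3 vertices and 3 edges, delete both glued faces → V=28, E=78, F=52.
Check: V − E + F = 28 − 78 + 52 = 2.

78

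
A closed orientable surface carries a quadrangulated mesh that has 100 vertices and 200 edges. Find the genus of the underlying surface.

Every face is a square and each edge borders two faces, so 4F = 2·200, giving F = 100.
χ = V − E + F = 100 − 200 + 100 = 0.
For a closed orientable surface χ = 2 − 2g, so g = (2 − (0))/2 = 1.

1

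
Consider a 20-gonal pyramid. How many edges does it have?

A pyramid on an n-gon base has one n-gon and n triangles: V = 20 + 1 = 21, E = 2·20 = 40, F = 20 + 1 = 21.

40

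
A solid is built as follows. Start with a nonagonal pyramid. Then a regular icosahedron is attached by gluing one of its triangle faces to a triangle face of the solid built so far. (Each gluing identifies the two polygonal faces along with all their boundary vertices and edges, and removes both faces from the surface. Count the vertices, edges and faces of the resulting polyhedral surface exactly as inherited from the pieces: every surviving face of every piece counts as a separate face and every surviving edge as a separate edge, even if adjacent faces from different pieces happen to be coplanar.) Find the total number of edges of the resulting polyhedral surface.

45

A nonagonal pyramid: V=10, E=18, F=10.
Attach a regular icosahedron (V=12, E=30, F=20) along a 3-gon: merge 3 vertices and 3 edges, delete both glued faces → V=19, E=45, F=28.
Check: V − E + F = 19 − 45 + 28 = 2.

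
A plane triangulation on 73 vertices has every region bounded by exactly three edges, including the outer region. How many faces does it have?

In a plane triangulation 3F = 2E and V − E + F = 2, so F = 2V − 4 = 2·73 − 4 = 142.

142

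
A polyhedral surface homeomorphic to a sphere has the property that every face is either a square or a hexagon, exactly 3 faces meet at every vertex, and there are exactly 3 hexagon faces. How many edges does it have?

Let x be the number of squares; then F = 3 + x.
Edge–face incidences: 2E = 6·3 + 4·x = 18 + 4x.
Every vertex has degree 3, so 3V = 2E.
Euler: V − E + F = 2 ⇒ (2E)/3 − E + (3 + x) = 2.
Multiply by 6: 2·(2E) − 3·(2E) + 6·(3 + x) = 12, i.e. 18 + 6x − (18 + 4x) = 12.
Collecting terms: 2x = 12, so x = 6.
Then 2E = 18 + 4·6 = 42, so E = 21, V = 2E/3 = 14, F = 3 + 6 = 9.

21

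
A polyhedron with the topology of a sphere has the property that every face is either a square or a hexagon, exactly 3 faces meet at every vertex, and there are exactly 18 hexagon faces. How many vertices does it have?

44

Let x be the number of squares; then F = 18 + x.
Edge–face incidences: 2E = 6·18 + 4·x = 108 + 4x.
Every vertex has degree 3, so 3V = 2E.
Euler: V − E + F = 2 ⇒ (2E)/3 − E + (18 + x) = 2.
Multiply by 6: 2·(2E) − 3·(2E) + 6·(18 + x) = 12, i.e. 108 + 6x − (108 + 4x) = 12.
Collecting terms: 2x = 12, so x = 6.
Then 2E = 108 + 4·6 = 132, so E = 66, V = 2E/3 = 44, F = 18 + 6 = 24.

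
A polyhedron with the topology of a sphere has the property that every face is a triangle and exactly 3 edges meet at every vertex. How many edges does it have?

6

Each face has 3 edges and each edge borders two faces, so 2E = 3F.
Each vertex has degree 3, so 3V = 2E and hence V = 3F/3.
Euler: V − E + F = 2 ⇒ (3F/3) − (3F/2) + F = 2.
Multiply by 6: (6 − 9 + 6)F = 12, i.e. 3F = 12.
So F = 4, E = 3·4/2 = 6, V = 3·4/3 = 4.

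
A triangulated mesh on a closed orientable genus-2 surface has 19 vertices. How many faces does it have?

42

χ = 2 − 2·2 = -2, and every face is a triangle so 3F = 2E.
V − E + F = -2 with E = 3F/2 gives 19 − (3/2 − 1)·F = -2, so F = 42 and E = 63.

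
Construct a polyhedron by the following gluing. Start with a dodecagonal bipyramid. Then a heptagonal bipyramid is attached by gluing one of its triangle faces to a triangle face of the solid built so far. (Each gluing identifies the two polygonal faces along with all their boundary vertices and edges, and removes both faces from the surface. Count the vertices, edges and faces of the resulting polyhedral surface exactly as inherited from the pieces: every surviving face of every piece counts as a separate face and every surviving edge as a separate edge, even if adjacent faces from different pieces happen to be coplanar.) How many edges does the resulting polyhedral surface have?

A dodecagonal bipyramid: V=14, E=36, F=24.
Attach a heptagonal bipyramid (V=9, E=21, F=14) along a 3-gon: merge 3 vertices and 3 edges, delete both glued faces → V=20, E=54, F=36.
Check: V − E + F = 20 − 54 + 36 = 2.

54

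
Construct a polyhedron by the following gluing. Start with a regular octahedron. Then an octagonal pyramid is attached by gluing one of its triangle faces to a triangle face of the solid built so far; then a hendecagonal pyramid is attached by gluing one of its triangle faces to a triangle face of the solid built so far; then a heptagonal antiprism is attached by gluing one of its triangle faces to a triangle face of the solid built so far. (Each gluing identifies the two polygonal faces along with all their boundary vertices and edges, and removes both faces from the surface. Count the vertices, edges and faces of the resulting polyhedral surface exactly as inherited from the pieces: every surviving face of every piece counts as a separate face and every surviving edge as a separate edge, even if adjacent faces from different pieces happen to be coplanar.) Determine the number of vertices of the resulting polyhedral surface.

32

A regular octahedron: V=6, E=12, F=8.
Attach an octagonal pyramid (V=9, E=16, F=9) along a 3-gon: merge 3 vertices and 3 edges, delete both glued faces → V=12, E=25, F=15.
Attach a hendecagonal pyramid (V=12, E=22, F=12) along a 3-gon: merge 3 vertices and 3 edges, delete both glued faces → V=21, E=44, F=25.
Attach a heptagonal antiprism (V=14, E=28, F=16) along a 3-gon: merge 3 vertices and 3 edges, delete both glued faces → V=32, E=69, F=39.
Check: V − E + F = 32 − 69 + 39 = 2.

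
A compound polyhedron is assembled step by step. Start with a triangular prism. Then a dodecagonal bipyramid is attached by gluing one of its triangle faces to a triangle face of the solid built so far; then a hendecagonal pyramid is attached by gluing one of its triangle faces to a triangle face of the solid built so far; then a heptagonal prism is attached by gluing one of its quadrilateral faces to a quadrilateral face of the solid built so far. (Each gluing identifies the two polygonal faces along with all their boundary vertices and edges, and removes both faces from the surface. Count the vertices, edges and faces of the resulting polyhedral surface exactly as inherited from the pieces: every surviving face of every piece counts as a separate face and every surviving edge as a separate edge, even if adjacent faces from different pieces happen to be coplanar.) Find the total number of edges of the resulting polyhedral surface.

78

A triangular prism: V=6, E=9, F=5.
Attach a dodecagonal bipyramid (V=14, E=36, F=24) along a 3-gon: merge 3 vertices and 3 edges, delete both glued faces → V=17, E=42, F=27.
Attach a hendecagonal pyramid (V=12, E=22, F=12) along a 3-gon: merge 3 vertices and 3 edges, delete both glued faces → V=26, E=61, F=37.
Attach a heptagonal prism (V=14, E=21, F=9) along a 4-gon: merge 4 vertices and 4 edges, delete both glued faces → V=36, E=78, F=44.
Check: V − E + F = 36 − 78 + 44 = 2.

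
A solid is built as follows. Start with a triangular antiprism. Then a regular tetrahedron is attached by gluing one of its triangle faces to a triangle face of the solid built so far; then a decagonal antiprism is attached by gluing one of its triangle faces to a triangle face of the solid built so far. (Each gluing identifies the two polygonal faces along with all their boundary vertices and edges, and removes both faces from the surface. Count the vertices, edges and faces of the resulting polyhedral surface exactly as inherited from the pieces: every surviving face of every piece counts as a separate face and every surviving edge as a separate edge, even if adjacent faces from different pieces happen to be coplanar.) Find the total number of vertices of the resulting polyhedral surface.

24

A triangular antiprism: V=6, E=12, F=8.
Attach a regular tetrahedron (V=4, E=6, F=4) along a 3-gon: merge 3 vertices and 3 edges, delete both glued faces → V=7, E=15, F=10.
Attach a decagonal antiprism (V=20, E=40, F=22) along a 3-gon: merge 3 vertices and 3 edges, delete both glued faces → V=24, E=52, F=30.
Check: V − E + F = 24 − 52 + 30 = 2.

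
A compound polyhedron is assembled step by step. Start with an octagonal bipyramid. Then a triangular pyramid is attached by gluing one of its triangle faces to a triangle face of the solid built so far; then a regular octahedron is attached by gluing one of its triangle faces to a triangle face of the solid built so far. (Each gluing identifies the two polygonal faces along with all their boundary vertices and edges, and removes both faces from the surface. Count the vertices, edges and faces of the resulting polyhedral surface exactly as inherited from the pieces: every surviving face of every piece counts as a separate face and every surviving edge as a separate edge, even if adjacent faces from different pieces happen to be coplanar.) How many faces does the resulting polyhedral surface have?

An octagonal bipyramid: V=10, E=24, F=16.
Attach a triangular pyramid (V=4, E=6, F=4) along a 3-gon: merge 3 vertices and 3 edges, delete both glued faces → V=11, E=27, F=18.
Attach a regular octahedron (V=6, E=12, F=8) along a 3-gon: merge 3 vertices and 3 edges, delete both glued faces → V=14, E=36, F=24.
Check: V − E + F = 14 − 36 + 24 = 2.

24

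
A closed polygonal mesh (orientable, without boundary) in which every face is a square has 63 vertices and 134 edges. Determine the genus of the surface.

Every face is a square and each edge borders two faces, so 4F = 2·134, giving F = 67.
χ = V − E + F = 63 − 134 + 67 = -4.
For a closed orientable surface χ = 2 − 2g, so g = (2 − (-4))/2 = 3.

3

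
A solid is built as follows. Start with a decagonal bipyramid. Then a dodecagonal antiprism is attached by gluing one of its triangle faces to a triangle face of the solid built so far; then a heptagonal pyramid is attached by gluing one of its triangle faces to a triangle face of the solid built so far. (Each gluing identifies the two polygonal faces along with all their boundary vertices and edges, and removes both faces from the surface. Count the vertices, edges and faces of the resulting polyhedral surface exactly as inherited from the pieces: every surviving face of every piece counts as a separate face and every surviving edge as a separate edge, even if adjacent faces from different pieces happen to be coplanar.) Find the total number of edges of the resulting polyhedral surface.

86

A decagonal bipyramid: V=12, E=30, F=20.
Attach a dodecagonal antiprism (V=24, E=48, F=26) along a 3-gon: merge 3 vertices and 3 edges, delete both glued faces → V=33, E=75, F=44.
Attach a heptagonal pyramid (V=8, E=14, F=8) along a 3-gon: merge 3 vertices and 3 edges, delete both glued faces → V=38, E=86, F=50.
Check: V − E + F = 38 − 86 + 50 = 2.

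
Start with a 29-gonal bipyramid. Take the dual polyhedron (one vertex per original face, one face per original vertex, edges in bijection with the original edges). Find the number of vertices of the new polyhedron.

58

The base solid has V = 31, E = 87, F = 58.
The dual swaps V and F and preserves E: V′ = F = 58, E′ = E = 87, F′ = V = 31.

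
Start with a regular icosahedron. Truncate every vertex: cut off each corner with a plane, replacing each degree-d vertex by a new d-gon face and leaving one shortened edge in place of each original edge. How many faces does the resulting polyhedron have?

32

The base solid has V = 12, E = 30, F = 20.
Truncation replaces each original edge-end by a new vertex, so V′ = 2E = 60.
Each original edge survives, and each old vertex of degree d contributes d new edges; summing degrees gives Σd = 2E, so E′ = E + 2E = 3E = 90.
Each original face survives and each original vertex becomes one new face: F′ = F + V = 32.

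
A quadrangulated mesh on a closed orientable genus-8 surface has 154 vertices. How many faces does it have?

168

χ = 2 − 2·8 = -14, and every face is a square so 4F = 2E.
V − E + F = -14 with E = 4F/2 gives 154 − (4/2 − 1)·F = -14, so F = 168 and E = 336.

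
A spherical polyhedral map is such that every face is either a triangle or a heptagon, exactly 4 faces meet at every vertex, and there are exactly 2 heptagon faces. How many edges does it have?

28

Let x be the number of triangles; then F = 2 + x.
Edge–face incidences: 2E = 7·2 + 3·x = 14 + 3x.
Every vertex has degree 4, so 4V = 2E.
Euler: V − E + F = 2 ⇒ (2E)/4 − E + (2 + x) = 2.
Multiply by 8: 2·(2E) − 4·(2E) + 8·(2 + x) = 16, i.e. 16 + 8x − 2·(14 + 3x) = 16.
Collecting terms: 2x − 12 = 16, so 2x = 28, so x = 14.
Then 2E = 14 + 3·14 = 56, so E = 28, V = 2E/4 = 14, F = 2 + 14 = 16.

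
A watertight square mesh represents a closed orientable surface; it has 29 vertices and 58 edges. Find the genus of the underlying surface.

Every face is a square and each edge borders two faces, so 4F = 2·58, giving F = 29.
χ = V − E + F = 29 − 58 + 29 = 0.
For a closed orientable surface χ = 2 − 2g, so g = (2 − (0))/2 = 1.

1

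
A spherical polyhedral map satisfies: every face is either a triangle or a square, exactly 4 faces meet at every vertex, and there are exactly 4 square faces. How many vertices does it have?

Let x be the number of triangles; then F = 4 + x.
Edge–face incidences: 2E = 4·4 + 3·x = 16 + 3x.
Every vertex has degree 4, so 4V = 2E.
Euler: V − E + F = 2 ⇒ (2E)/4 − E + (4 + x) = 2.
Multiply by 8: 2·(2E) − 4·(2E) + 8·(4 + x) = 16, i.e. 32 + 8x − 2·(16 + 3x) = 16.
Collecting terms: 2x = 16, so x = 8.
Then 2E = 16 + 3·8 = 40, so E = 20, V = 2E/4 = 10, F = 4 + 8 = 12.

10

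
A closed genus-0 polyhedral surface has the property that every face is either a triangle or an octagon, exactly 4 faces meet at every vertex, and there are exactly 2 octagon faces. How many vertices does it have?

16

Let x be the number of triangles; then F = 2 + x.
Edge–face incidences: 2E = 8·2 + 3·x = 16 + 3x.
Every vertex has degree 4, so 4V = 2E.
Euler: V − E + F = 2 ⇒ (2E)/4 − E + (2 + x) = 2.
Multiply by 8: 2·(2E) − 4·(2E) + 8·(2 + x) = 16, i.e. 16 + 8x − 2·(16 + 3x) = 16.
Collecting terms: 2x − 16 = 16, so 2x = 32, so x = 16.
Then 2E = 16 + 3·16 = 64, so E = 32, V = 2E/4 = 16, F = 2 + 16 = 18.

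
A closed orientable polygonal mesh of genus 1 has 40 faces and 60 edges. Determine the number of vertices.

20

For a closed orientable surface of genus 1, χ = 2 − 2·1 = 0.
V = 0 + E − F = 0 + 60 − 40 = 20.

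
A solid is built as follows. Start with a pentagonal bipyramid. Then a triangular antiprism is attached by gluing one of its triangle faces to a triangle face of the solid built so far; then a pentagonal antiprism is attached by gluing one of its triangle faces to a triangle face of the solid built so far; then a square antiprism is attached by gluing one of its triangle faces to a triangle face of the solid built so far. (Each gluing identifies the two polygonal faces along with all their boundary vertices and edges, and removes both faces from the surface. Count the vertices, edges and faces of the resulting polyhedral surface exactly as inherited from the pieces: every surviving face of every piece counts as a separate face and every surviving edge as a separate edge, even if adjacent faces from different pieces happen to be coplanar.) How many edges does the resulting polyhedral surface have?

A pentagonal bipyramid: V=7, E=15, F=10.
Attach a triangular antiprism (V=6, E=12, F=8) along a 3-gon: merge 3 vertices and 3 edges, delete both glued faces → V=10, E=24, F=16.
Attach a pentagonal antiprism (V=10, E=20, F=12) along a 3-gon: merge 3 vertices and 3 edges, delete both glued faces → V=17, E=41, F=26.
Attach a square antiprism (V=8, E=16, F=10) along a 3-gon: merge 3 vertices and 3 edges, delete both glued faces → V=22, E=54, F=34.
Check: V − E + F = 22 − 54 + 34 = 2.

54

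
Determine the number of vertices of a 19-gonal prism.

38

A prism on an n-gon has two n-gon bases and n rectangular sides: V = 2·19 = 38, E = 3·19 = 57, F = 19 + 2 = 21.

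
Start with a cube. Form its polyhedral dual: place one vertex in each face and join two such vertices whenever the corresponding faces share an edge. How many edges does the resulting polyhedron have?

The base solid has V = 8, E = 12, F = 6.
The dual swaps V and F and preserves E: V′ = F = 6, E′ = E = 12, F′ = V = 8.

12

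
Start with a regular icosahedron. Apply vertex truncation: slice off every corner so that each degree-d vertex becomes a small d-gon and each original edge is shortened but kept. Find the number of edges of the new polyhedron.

90

The base solid has V = 12, E = 30, F = 20.
Truncation replaces each original edge-end by a new vertex, so V′ = 2E = 60.
Each original edge survives, and each old vertex of degree d contributes d new edges; summing degrees gives Σd = 2E, so E′ = E + 2E = 3E = 90.
Each original face survives and each original vertex becomes one new face: F′ = F + V = 32.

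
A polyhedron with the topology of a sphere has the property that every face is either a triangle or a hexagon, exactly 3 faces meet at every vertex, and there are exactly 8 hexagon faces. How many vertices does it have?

Let x be the number of triangles; then F = 8 + x.
Edge–face incidences: 2E = 6·8 + 3·x = 48 + 3x.
Every vertex has degree 3, so 3V = 2E.
Euler: V − E + F = 2 ⇒ (2E)/3 − E + (8 + x) = 2.
Multiply by 6: 2·(2E) − 3·(2E) + 6·(8 + x) = 12, i.e. 48 + 6x − (48 + 3x) = 12.
Collecting terms: 3x = 12, so x = 4.
Then 2E = 48 + 3·4 = 60, so E = 30, V = 2E/3 = 20, F = 8 + 4 = 12.

20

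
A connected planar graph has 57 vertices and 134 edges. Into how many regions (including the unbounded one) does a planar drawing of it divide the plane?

Euler's formula for a connected plane graph: V − E + F = 2, so F = 2 − 57 + 134 = 79.

79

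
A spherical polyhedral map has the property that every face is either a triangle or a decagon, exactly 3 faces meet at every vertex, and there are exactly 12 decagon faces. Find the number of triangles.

20

Let x be the number of triangles; then F = 12 + x.
Edge–face incidences: 2E = 10·12 + 3·x = 120 + 3x.
Every vertex has degree 3, so 3V = 2E.
Euler: V − E + F = 2 ⇒ (2E)/3 − E + (12 + x) = 2.
Multiply by 6: 2·(2E) − 3·(2E) + 6·(12 + x) = 12, i.e. 72 + 6x − (120 + 3x) = 12.
Collecting terms: 3x − 48 = 12, so 3x = 60, so x = 20.
Then 2E = 120 + 3·20 = 180, so E = 90, V = 2E/3 = 60, F = 12 + 20 = 32.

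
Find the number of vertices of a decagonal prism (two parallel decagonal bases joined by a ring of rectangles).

A prism on an n-gon has two n-gon bases and n rectangular sides: V = 2·10 = 20, E = 3·10 = 30, F = 10 + 2 = 12.

20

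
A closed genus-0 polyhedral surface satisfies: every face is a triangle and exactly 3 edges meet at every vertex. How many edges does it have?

Each face has 3 edges and each edge borders two faces, so 2E = 3F.
Each vertex has degree 3, so 3V = 2E and hence V = 3F/3.
Euler: V − E + F = 2 ⇒ (3F/3) − (3F/2) + F = 2.
Multiply by 6: (6 − 9 + 6)F = 12, i.e. 3F = 12.
So F = 4, E = 3·4/2 = 6, V = 3·4/3 = 4.

6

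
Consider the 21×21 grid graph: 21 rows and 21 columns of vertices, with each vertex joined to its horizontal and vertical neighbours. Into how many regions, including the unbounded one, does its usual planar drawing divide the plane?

The grid has V = 21·21 = 441 vertices and E = 21·20 + 21·20 = 840 edges.
F = 2 − V + E = 2 − 441 + 840 = 401.

401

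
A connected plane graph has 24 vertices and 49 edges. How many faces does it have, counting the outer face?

27

Euler's formula for a connected plane graph: V − E + F = 2, so F = 2 − 24 + 49 = 27.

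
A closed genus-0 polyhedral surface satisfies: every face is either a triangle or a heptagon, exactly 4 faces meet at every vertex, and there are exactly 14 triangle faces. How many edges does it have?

Let x be the number of heptagons; then F = 14 + x.
Edge–face incidences: 2E = 3·14 + 7·x = 42 + 7x.
Every vertex has degree 4, so 4V = 2E.
Euler: V − E + F = 2 ⇒ (2E)/4 − E + (14 + x) = 2.
Multiply by 8: 2·(2E) − 4·(2E) + 8·(14 + x) = 16, i.e. 112 + 8x − 2·(42 + 7x) = 16.
Collecting terms: −6x + 28 = 16, so −6x = −12, so x = 2.
Then 2E = 42 + 7·2 = 56, so E = 28, V = 2E/4 = 14, F = 14 + 2 = 16.

28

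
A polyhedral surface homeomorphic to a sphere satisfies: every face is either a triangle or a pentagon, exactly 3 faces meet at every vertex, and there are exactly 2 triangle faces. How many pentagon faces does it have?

Let x be the number of pentagons; then F = 2 + x.
Edge–face incidences: 2E = 3·2 + 5·x = 6 + 5x.
Every vertex has degree 3, so 3V = 2E.
Euler: V − E + F = 2 ⇒ (2E)/3 − E + (2 + x) = 2.
Multiply by 6: 2·(2E) − 3·(2E) + 6·(2 + x) = 12, i.e. 12 + 6x − (6 + 5x) = 12.
Collecting terms: x + 6 = 12, so x = 6.
Then 2E = 6 + 5·6 = 36, so E = 18, V = 2E/3 = 12, F = 2 + 6 = 8.

6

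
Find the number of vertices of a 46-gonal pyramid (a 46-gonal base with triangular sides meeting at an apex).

A pyramid on an n-gon base has one n-gon and n triangles: V = 46 + 1 = 47, E = 2·46 = 92, F = 46 + 1 = 47.
Check: V − E + F = 47 − 92 + 47 = 2.

47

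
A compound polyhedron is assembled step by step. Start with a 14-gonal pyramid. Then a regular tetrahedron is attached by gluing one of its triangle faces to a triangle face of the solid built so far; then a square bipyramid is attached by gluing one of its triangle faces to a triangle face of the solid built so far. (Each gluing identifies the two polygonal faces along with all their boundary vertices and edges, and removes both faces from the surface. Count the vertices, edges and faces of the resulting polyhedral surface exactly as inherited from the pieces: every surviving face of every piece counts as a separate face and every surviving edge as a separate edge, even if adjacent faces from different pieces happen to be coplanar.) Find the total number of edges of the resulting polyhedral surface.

A 14-gonal pyramid: V=15, E=28, F=15.
Attach a regular tetrahedron (V=4, E=6, F=4) along a 3-gon: merge 3 vertices and 3 edges, delete both glued faces → V=16, E=31, F=17.
Attach a square bipyramid (V=6, E=12, F=8) along a 3-gon: merge 3 vertices and 3 edges, delete both glued faces → V=19, E=40, F=23.
Check: V − E + F = 19 − 40 + 23 = 2.

40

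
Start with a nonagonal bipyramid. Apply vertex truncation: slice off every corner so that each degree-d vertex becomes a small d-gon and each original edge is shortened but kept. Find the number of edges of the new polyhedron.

The base solid has V = 11, E = 27, F = 18.
Truncation replaces each original edge-end by a new vertex, so V′ = 2E = 54.
Each original edge survives, and each old vertex of degree d contributes d new edges; summing degrees gives Σd = 2E, so E′ = E + 2E = 3E = 81.
Each original face survives and each original vertex becomes one new face: F′ = F + V = 29.

81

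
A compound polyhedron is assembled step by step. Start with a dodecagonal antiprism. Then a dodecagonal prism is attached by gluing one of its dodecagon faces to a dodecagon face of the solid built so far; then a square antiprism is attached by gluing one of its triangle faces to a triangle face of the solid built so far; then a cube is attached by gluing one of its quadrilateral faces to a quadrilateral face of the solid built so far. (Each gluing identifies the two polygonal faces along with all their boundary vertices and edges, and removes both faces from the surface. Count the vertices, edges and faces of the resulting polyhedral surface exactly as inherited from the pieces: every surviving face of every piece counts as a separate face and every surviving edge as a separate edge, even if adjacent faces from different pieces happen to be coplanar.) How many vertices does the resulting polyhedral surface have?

45

A dodecagonal antiprism: V=24, E=48, F=26.
Attach a dodecagonal prism (V=24, E=36, F=14) along a 12-gon: merge 12 vertices and 12 edges, delete both glued faces → V=36, E=72, F=38.
Attach a square antiprism (V=8, E=16, F=10) along a 3-gon: merge 3 vertices and 3 edges, delete both glued faces → V=41, E=85, F=46.
Attach a cube (V=8, E=12, F=6) along a 4-gon: merge 4 vertices and 4 edges, delete both glued faces → V=45, E=93, F=50.
Check: V − E + F = 45 − 93 + 50 = 2.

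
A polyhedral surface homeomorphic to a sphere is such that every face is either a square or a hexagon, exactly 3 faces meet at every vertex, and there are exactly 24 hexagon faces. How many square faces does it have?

Let x be the number of squares; then F = 24 + x.
Edge–face incidences: 2E = 6·24 + 4·x = 144 + 4x.
Every vertex has degree 3, so 3V = 2E.
Euler: V − E + F = 2 ⇒ (2E)/3 − E + (24 + x) = 2.
Multiply by 6: 2·(2E) − 3·(2E) + 6·(24 + x) = 12, i.e. 144 + 6x − (144 + 4x) = 12.
Collecting terms: 2x = 12, so x = 6.
Then 2E = 144 + 4·6 = 168, so E = 84, V = 2E/3 = 56, F = 24 + 6 = 30.

6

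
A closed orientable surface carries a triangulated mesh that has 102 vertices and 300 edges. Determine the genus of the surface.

0

Every face is a triangle and each edge borders two faces, so 3F = 2·300, giving F = 200.
χ = V − E + F = 102 − 300 + 200 = 2.
For a closed orientable surface χ = 2 − 2g, so g = (2 − (2))/2 = 0.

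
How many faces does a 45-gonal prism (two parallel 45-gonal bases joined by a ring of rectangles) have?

A prism on an n-gon has two n-gon bases and n rectangular sides: V = 2·45 = 90, E = 3·45 = 135, F = 45 + 2 = 47.

47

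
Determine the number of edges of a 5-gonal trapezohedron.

20

The n-trapezohedron (dual of the n-antiprism) has V = 2·5 + 2 = 12, E = 4·5 = 20, F = 2·5 = 10.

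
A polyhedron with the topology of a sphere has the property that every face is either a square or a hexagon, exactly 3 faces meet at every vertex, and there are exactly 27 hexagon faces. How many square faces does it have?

Let x be the number of squares; then F = 27 + x.
Edge–face incidences: 2E = 6·27 + 4·x = 162 + 4x.
Every vertex has degree 3, so 3V = 2E.
Euler: V − E + F = 2 ⇒ (2E)/3 − E + (27 + x) = 2.
Multiply by 6: 2·(2E) − 3·(2E) + 6·(27 + x) = 12, i.e. 162 + 6x − (162 + 4x) = 12.
Collecting terms: 2x = 12, so x = 6.
Then 2E = 162 + 4·6 = 186, so E = 93, V = 2E/3 = 62, F = 27 + 6 = 33.

6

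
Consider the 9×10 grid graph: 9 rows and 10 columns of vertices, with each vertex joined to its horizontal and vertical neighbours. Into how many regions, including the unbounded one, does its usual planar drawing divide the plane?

The grid has V = 9·10 = 90 vertices and E = 9·9 + 10·8 = 161 edges.
F = 2 − V + E = 2 − 90 + 161 = 73.

73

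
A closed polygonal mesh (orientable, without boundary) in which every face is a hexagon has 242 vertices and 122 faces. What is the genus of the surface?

2

Every face is a hexagon, so 2E = 6·122 = 732, giving E = 366.
χ = V − E + F = 242 − 366 + 122 = -2.
For a closed orientable surface χ = 2 − 2g, so g = (2 − (-2))/2 = 2.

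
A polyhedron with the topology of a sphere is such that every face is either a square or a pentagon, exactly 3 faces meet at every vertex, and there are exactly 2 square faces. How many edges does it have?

Let x be the number of pentagons; then F = 2 + x.
Edge–face incidences: 2E = 4·2 + 5·x = 8 + 5x.
Every vertex has degree 3, so 3V = 2E.
Euler: V − E + F = 2 ⇒ (2E)/3 − E + (2 + x) = 2.
Multiply by 6: 2·(2E) − 3·(2E) + 6·(2 + x) = 12, i.e. 12 + 6x − (8 + 5x) = 12.
Collecting terms: x + 4 = 12, so x = 8.
Then 2E = 8 + 5·8 = 48, so E = 24, V = 2E/3 = 16, F = 2 + 8 = 10.

24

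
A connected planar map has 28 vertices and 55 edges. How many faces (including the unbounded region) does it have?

29

Euler's formula for a connected plane graph: V − E + F = 2, so F = 2 − 28 + 55 = 29.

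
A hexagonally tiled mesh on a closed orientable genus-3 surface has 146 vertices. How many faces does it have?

75

χ = 2 − 2·3 = -4, and every face is a hexagon so 6F = 2E.
V − E + F = -4 with E = 6F/2 gives 146 − (6/2 − 1)·F = -4, so F = 75 and E = 225.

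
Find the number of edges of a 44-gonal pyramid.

A pyramid on an n-gon base has one n-gon and n triangles: V = 44 + 1 = 45, E = 2·44 = 88, F = 44 + 1 = 45.

88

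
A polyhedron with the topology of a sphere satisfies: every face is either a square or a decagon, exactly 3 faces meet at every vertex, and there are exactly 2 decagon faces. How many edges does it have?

Let x be the number of squares; then F = 2 + x.
Edge–face incidences: 2E = 10·2 + 4·x = 20 + 4x.
Every vertex has degree 3, so 3V = 2E.
Euler: V − E + F = 2 ⇒ (2E)/3 − E + (2 + x) = 2.
Multiply by 6: 2·(2E) − 3·(2E) + 6·(2 + x) = 12, i.e. 12 + 6x − (20 + 4x) = 12.
Collecting terms: 2x − 8 = 12, so 2x = 20, so x = 10.
Then 2E = 20 + 4·10 = 60, so E = 30, V = 2E/3 = 20, F = 2 + 10 = 12.

30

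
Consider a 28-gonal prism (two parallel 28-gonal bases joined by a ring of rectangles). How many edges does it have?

84

A prism on an n-gon has two n-gon bases and n rectangular sides: V = 2·28 = 56, E = 3·28 = 84, F = 28 + 2 = 30.
Check: V − E + F = 56 − 84 + 30 = 2.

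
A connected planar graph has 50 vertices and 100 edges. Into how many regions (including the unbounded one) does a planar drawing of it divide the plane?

Euler's formula for a connected plane graph: V − E + F = 2, so F = 2 − 50 + 100 = 52.

52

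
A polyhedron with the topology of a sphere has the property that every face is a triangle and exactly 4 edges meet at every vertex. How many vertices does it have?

Each face has 3 edges and each edge borders two faces, so 2E = 3F.
Each vertex has degree 4, so 4V = 2E and hence V = 3F/4.
Euler: V − E + F = 2 ⇒ (3F/4) − (3F/2) + F = 2.
Multiply by 8: (6 − 12 + 8)F = 16, i.e. 2F = 16.
So F = 8, E = 3·8/2 = 12, V = 3·8/4 = 6.

6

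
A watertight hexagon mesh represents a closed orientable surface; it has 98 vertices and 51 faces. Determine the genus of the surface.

Every face is a hexagon, so 2E = 6·51 = 306, giving E = 153.
χ = V − E + F = 98 − 153 + 51 = -4.
For a closed orientable surface χ = 2 − 2g, so g = (2 − (-4))/2 = 3.

3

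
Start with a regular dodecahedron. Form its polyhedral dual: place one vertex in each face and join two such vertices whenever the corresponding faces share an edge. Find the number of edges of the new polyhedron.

The base solid has V = 20, E = 30, F = 12.
The dual swaps V and F and preserves E: V′ = F = 12, E′ = E = 30, F′ = V = 20.

30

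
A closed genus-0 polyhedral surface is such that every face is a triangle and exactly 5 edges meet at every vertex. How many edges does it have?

30

Each face has 3 edges and each edge borders two faces, so 2E = 3F.
Each vertex has degree 5, so 5V = 2E and hence V = 3F/5.
Euler: V − E + F = 2 ⇒ (3F/5) − (3F/2) + F = 2.
Multiply by 10: (6 − 15 + 10)F = 20, i.e. 1F = 20.
So F = 20, E = 3·20/2 = 30, V = 3·20/5 = 12.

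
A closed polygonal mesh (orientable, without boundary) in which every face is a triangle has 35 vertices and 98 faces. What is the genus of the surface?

8

Every face is a triangle, so 2E = 3·98 = 294, giving E = 147.
χ = V − E + F = 35 − 147 + 98 = -14.
For a closed orientable surface χ = 2 − 2g, so g = (2 − (-14))/2 = 8.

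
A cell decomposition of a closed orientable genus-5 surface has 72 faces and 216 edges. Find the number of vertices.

For a closed orientable surface of genus 5, χ = 2 − 2·5 = -8.
V = -8 + E − F = -8 + 216 − 72 = 136.

136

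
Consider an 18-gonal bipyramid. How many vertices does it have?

20

A bipyramid over an n-gon has 2n triangular faces and n + 2 vertices: V = 18 + 2 = 20, E = 3·18 = 54, F = 2·18 = 36.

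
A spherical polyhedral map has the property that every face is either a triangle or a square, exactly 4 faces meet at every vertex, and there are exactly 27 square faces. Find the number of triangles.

Let x be the number of triangles; then F = 27 + x.
Edge–face incidences: 2E = 4·27 + 3·x = 108 + 3x.
Every vertex has degree 4, so 4V = 2E.
Euler: V − E + F = 2 ⇒ (2E)/4 − E + (27 + x) = 2.
Multiply by 8: 2·(2E) − 4·(2E) + 8·(27 + x) = 16, i.e. 216 + 8x − 2·(108 + 3x) = 16.
Collecting terms: 2x = 16, so x = 8.
Then 2E = 108 + 3·8 = 132, so E = 66, V = 2E/4 = 33, F = 27 + 8 = 35.

8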